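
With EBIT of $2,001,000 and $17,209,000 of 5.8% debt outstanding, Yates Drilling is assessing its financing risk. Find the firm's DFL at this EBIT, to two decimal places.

2.00

Annual interest charges come to $998,122.00.
Degree of financial leverage = EBIT / (EBIT − interest) = $2,001,000 / $1,002,878.00 = 1.9953.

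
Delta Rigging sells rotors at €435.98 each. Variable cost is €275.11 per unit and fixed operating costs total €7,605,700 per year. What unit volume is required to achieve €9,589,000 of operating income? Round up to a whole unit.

106,886 rotors

Each unit contributes €435.98 − €275.11 = €160.87.
Required volume = (fixed costs + target profit) ÷ CM = (€7,605,700 + €9,589,000) ÷ €160.87 = 106,885.68, so 106,886 rotors.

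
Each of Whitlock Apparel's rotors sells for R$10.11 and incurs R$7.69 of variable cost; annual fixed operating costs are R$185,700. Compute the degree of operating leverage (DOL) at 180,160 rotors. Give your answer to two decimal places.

At 180,160 units, contribution = 180,160 × R$2.42 = R$435,987.20.
Subtracting fixed costs: EBIT = R$435,987.20 − R$185,700 = R$250,287.20.
Degree of operating leverage = R$435,987.20 / R$250,287.20 = 1.7419.

1.74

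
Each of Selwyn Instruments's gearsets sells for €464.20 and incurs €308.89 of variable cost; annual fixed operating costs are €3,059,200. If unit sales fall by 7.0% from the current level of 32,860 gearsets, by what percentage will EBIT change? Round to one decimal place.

-17.5%

Total contribution margin = 32,860 × €155.31 = €5,103,486.60.
Operating income = contribution − fixed costs = €5,103,486.60 − €3,059,200 = €2,044,286.60.
DOL = contribution ÷ EBIT = €5,103,486.60 ÷ €2,044,286.60 = 2.4965.
So EBIT moves 2.4965 × (-7.0%) = -17.5%.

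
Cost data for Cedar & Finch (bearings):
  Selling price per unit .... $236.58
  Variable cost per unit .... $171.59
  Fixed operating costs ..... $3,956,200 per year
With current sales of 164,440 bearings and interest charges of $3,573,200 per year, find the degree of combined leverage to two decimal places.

3.38

Total contribution margin = 164,440 × $64.99 = $10,686,955.60.
Operating income = contribution − fixed costs = $10,686,955.60 − $3,956,200 = $6,730,755.60. Interest = $3,573,200.00, so EBIT − I = $3,157,555.60.
DCL = contribution ÷ (EBIT − I) = $10,686,955.60 ÷ $3,157,555.60 = 3.3846.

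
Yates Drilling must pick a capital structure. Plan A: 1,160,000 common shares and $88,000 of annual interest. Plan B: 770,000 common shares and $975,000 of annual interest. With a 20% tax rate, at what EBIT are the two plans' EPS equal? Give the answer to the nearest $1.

$2,726,256

At indifference, (EBIT − 88,000)(1 − t)/1,160,000 = (EBIT − 975,000)(1 − t)/770,000.
The (1 − t) factor cancels: (EBIT − 88,000) × 770,000 = (EBIT − 975,000) × 1,160,000.
Solving, EBIT = (975,000·1,160,000 − 88,000·770,000) / (1,160,000 − 770,000) = 1,063,240,000,000 / 390,000 = 2,726,256.41.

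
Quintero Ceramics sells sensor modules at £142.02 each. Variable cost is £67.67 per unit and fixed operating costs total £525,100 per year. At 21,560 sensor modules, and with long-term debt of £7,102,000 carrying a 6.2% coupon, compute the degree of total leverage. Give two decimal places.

2.51

At 21,560 units, contribution = 21,560 × £74.35 = £1,602,986.00.
EBIT = £1,602,986.00 − £525,100 = £1,077,886.00. Interest = £440,324.00.
DOL = £1,602,986.00 ÷ £1,077,886.00 = 1.4872; DFL = £1,077,886.00 ÷ £637,562.00 = 1.6906.
DCL = DOL × DFL = 1.4872 × 1.6906 = 2.5143.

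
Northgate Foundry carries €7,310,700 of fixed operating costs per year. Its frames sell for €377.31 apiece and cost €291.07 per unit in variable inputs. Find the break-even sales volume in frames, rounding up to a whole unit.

Unit CM = price − variable cost = €377.31 − €291.07 = €86.24.
Break-even volume = fixed costs ÷ CM per unit = €7,310,700 ÷ €86.24 = 84,771.57, so 84,772 frames.

84,772 frames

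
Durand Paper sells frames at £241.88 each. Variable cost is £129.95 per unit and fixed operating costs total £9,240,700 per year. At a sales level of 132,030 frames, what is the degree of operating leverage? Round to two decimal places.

Total contribution margin = 132,030 × £111.93 = £14,778,117.90.
EBIT = £14,778,117.90 − £9,240,700 = £5,537,417.90.
Degree of operating leverage = £14,778,117.90 / £5,537,417.90 = 2.6688.

2.67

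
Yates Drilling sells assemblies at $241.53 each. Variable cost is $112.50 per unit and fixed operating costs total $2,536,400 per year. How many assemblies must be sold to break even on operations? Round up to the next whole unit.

Unit CM = price − variable cost = $241.53 − $112.50 = $129.03.
Break-even Q = $2,536,400 / $129.03 = 19,657.44 → 19,658 assemblies.

19,658 assemblies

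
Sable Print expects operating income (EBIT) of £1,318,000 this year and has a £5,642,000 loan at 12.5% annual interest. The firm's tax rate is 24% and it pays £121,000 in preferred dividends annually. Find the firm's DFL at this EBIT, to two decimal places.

Annual interest charges come to £705,250.00.
Preferred dividends grossed up pre-tax: £121,000 / (1 − 0.24) = £159,210.53.
DFL = EBIT ÷ [EBIT − I − D_p/(1−t)] = £1,318,000 ÷ [£1,318,000 − £705,250.00 − £159,210.53] = £1,318,000 ÷ £453,539.47 = 2.9060.

2.91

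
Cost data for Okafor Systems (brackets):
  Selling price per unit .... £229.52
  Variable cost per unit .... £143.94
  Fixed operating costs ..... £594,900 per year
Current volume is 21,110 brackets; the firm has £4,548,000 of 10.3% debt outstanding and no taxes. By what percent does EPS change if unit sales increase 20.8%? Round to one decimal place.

+50.6%

Contribution at this volume is 21,110 × £85.58 = £1,806,593.80.
Operating income = contribution − fixed costs = £1,806,593.80 − £594,900 = £1,211,693.80.
After interest of £468,444.00, pre-tax earnings = £743,249.80.
DCL = total CM / (EBIT − I) = £1,806,593.80 / £743,249.80 = 2.4307.
EPS therefore changes by 2.4307 × (+20.8%) = +50.6%.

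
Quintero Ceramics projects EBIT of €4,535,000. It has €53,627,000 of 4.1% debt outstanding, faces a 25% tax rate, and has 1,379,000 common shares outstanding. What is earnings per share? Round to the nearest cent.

Interest = €2,198,707.00, so EBT = €4,535,000 − €2,198,707.00 = €2,336,293.00.
Net income = €2,336,293.00 × (1 − 0.25) = €1,752,219.75.
Per share: €1,752,219.75 / 1,379,000 shares = €1.27.

€1.27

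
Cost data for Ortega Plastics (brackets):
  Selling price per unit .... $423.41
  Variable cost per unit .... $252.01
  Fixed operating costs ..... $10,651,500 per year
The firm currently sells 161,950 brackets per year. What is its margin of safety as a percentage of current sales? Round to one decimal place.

61.6%

Each unit contributes $423.41 − $252.01 = $171.40. Break-even units = $10,651,500 ÷ $171.40 = 62,144.11; break-even revenue = 62,144.11 × $423.41 = $26,312,436.49.
Actual sales revenue = 161,950 × $423.41 = $68,571,249.50.
Margin of safety = ($68,571,249.50 − $26,312,436.49) ÷ $68,571,249.50 = 61.6%.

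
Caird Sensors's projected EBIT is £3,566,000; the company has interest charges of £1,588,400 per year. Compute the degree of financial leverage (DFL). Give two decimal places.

Annual interest charges come to £1,588,400.00.
DFL = EBIT ÷ (EBIT − I) = £3,566,000 ÷ (£3,566,000 − £1,588,400.00) = £3,566,000 ÷ £1,977,600.00 = 1.8032.

1.80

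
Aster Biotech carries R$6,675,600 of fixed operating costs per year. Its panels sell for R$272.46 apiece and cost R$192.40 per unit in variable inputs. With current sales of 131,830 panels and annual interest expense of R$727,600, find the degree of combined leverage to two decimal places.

3.35

At 131,830 units, contribution = 131,830 × R$80.06 = R$10,554,309.80.
EBIT = R$10,554,309.80 − R$6,675,600 = R$3,878,709.80. Interest = R$727,600.00.
DOL = R$10,554,309.80 ÷ R$3,878,709.80 = 2.7211; DFL = R$3,878,709.80 ÷ R$3,151,109.80 = 1.2309.
Combined leverage = 2.7211 × 1.2309 = 3.3494.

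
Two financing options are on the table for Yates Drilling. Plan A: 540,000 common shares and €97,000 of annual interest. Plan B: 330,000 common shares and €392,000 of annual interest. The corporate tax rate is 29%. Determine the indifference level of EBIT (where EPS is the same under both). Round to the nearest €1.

Set EPS_A = EPS_B: (EBIT − €97,000)(1 − 0.29) ÷ 540,000 = (EBIT − €392,000)(1 − 0.29) ÷ 330,000.
The (1 − t) factor cancels: (EBIT − 97,000) × 330,000 = (EBIT − 392,000) × 540,000.
EBIT × (540,000 − 330,000) = 392,000 × 540,000 − 97,000 × 330,000 = 179,670,000,000, so EBIT = 179,670,000,000 ÷ 210,000 = 855,571.43.

€855,571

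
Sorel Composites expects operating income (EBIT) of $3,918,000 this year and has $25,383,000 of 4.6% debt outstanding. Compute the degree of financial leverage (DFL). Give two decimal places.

1.42

Annual interest charges come to $1,167,618.00.
Degree of financial leverage = EBIT / (EBIT − interest) = $3,918,000 / $2,750,382.00 = 1.4245.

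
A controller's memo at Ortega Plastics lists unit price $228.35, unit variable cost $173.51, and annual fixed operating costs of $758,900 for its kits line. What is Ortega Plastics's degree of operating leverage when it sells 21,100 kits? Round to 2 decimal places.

2.91

At 21,100 units, contribution = 21,100 × $54.84 = $1,157,124.00.
Subtracting fixed costs: EBIT = $1,157,124.00 − $758,900 = $398,224.00.
So DOL = total CM / EBIT = $1,157,124.00 / $398,224.00 = 2.9057.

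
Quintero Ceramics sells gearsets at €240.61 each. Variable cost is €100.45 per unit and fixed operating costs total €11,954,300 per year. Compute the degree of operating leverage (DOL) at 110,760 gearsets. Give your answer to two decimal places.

4.35

Total contribution margin = 110,760 × €140.16 = €15,524,121.60.
Operating income = contribution − fixed costs = €15,524,121.60 − €11,954,300 = €3,569,821.60.
So DOL = total CM / EBIT = €15,524,121.60 / €3,569,821.60 = 4.3487.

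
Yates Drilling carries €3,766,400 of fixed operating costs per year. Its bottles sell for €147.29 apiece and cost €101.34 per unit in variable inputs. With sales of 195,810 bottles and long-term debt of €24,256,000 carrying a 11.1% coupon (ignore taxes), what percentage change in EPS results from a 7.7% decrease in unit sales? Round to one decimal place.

-27.3%

At 195,810 units, contribution = 195,810 × €45.95 = €8,997,469.50.
EBIT = €8,997,469.50 − €3,766,400 = €5,231,069.50.
After interest of €2,692,416.00, pre-tax earnings = €2,538,653.50.
DCL = total CM / (EBIT − I) = €8,997,469.50 / €2,538,653.50 = 3.5442.
EPS therefore changes by 3.5442 × (-7.7%) = -27.3%.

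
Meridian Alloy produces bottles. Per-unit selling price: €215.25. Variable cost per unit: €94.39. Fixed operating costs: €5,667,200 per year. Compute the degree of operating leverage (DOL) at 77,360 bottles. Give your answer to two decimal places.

2.54

At 77,360 units, contribution = 77,360 × €120.86 = €9,349,729.60.
Operating income = contribution − fixed costs = €9,349,729.60 − €5,667,200 = €3,682,529.60.
So DOL = total CM / EBIT = €9,349,729.60 / €3,682,529.60 = 2.5389.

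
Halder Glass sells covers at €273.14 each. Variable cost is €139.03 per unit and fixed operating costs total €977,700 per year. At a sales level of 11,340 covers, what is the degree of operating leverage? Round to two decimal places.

At 11,340 units, contribution = 11,340 × €134.11 = €1,520,807.40.
EBIT = €1,520,807.40 − €977,700 = €543,107.40.
Degree of operating leverage = €1,520,807.40 / €543,107.40 = 2.8002.

2.80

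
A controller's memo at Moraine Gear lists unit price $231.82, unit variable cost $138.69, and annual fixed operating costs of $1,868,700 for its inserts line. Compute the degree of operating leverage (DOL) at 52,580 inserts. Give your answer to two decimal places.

At 52,580 units, contribution = 52,580 × $93.13 = $4,896,775.40.
Subtracting fixed costs: EBIT = $4,896,775.40 − $1,868,700 = $3,028,075.40.
Degree of operating leverage = $4,896,775.40 / $3,028,075.40 = 1.6171.

1.62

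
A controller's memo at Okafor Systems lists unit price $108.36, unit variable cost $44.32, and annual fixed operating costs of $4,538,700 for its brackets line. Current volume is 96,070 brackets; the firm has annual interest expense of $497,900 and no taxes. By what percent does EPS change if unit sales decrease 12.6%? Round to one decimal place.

At 96,070 units, contribution = 96,070 × $64.04 = $6,152,322.80.
EBIT = $6,152,322.80 − $4,538,700 = $1,613,622.80.
Interest = $497,900.00, so EBIT − I = $1,115,722.80.
DCL = total CM / (EBIT − I) = $6,152,322.80 / $1,115,722.80 = 5.5142.
EPS therefore changes by 5.5142 × (-12.6%) = -69.5%.

-69.5%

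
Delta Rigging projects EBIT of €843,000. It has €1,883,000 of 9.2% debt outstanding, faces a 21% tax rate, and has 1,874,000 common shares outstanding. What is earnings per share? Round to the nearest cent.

€0.28

Pre-tax income = €843,000 − €173,236.00 = €669,764.00.
After tax at 21%: net income = €669,764.00 × 0.79 = €529,113.56.
EPS = €529,113.56 ÷ 1,874,000 = €0.28.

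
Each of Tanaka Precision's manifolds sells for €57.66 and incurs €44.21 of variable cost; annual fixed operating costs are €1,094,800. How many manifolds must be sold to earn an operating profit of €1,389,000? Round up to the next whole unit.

Contribution margin per unit = €57.66 − €44.21 = €13.45.
Required volume = (fixed costs + target profit) ÷ CM = (€1,094,800 + €1,389,000) ÷ €13.45 = 184,669.14, so 184,670 manifolds.

184,670 manifolds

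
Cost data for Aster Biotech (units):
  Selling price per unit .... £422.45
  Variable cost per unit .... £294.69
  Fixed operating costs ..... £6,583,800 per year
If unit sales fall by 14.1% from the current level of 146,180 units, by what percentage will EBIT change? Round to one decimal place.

Contribution at this volume is 146,180 × £127.76 = £18,675,956.80.
Subtracting fixed costs: EBIT = £18,675,956.80 − £6,583,800 = £12,092,156.80.
So DOL = total CM / EBIT = £18,675,956.80 / £12,092,156.80 = 1.5445.
So EBIT moves 1.5445 × (-14.1%) = -21.8%.

-21.8%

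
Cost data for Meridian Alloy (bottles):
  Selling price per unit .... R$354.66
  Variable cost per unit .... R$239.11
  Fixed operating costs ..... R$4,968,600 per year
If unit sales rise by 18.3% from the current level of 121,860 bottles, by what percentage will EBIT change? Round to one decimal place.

Contribution at this volume is 121,860 × R$115.55 = R$14,080,923.00.
Operating income = contribution − fixed costs = R$14,080,923.00 − R$4,968,600 = R$9,112,323.00.
Degree of operating leverage = R$14,080,923.00 / R$9,112,323.00 = 1.5453.
Operating income changes by 1.5453 × +18.3% = +28.3%.

+28.3%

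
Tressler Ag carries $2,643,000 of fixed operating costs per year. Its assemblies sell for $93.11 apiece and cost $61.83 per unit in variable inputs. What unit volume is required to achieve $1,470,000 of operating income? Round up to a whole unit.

131,490 assemblies

Contribution margin per unit = $93.11 − $61.83 = $31.28.
Need Q such that Q × $31.28 − $2,643,000 = $1,470,000, i.e. Q = $4,113,000 / $31.28 = 131,489.77 → 131,490.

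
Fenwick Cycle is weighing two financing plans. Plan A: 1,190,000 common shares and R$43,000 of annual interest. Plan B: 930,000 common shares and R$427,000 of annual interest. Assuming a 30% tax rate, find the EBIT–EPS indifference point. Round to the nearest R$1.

R$1,800,538

Set EPS_A = EPS_B: (EBIT − R$43,000)(1 − 0.30) ÷ 1,190,000 = (EBIT − R$427,000)(1 − 0.30) ÷ 930,000.
Cancelling (1 − t) and cross-multiplying: 930,000·(EBIT − 43,000) = 1,190,000·(EBIT − 427,000).
Solving, EBIT = (427,000·1,190,000 − 43,000·930,000) / (1,190,000 − 930,000) = 468,140,000,000 / 260,000 = 1,800,538.46.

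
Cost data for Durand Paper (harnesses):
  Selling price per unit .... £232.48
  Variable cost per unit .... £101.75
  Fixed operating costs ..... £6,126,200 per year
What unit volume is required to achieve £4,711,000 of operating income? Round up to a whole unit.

82,898 harnesses

Each unit contributes £232.48 − £101.75 = £130.73.
Need Q such that Q × £130.73 − £6,126,200 = £4,711,000, i.e. Q = £10,837,200 / £130.73 = 82,897.58 → 82,898.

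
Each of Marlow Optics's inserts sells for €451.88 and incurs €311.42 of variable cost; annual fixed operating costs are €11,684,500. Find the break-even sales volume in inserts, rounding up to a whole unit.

83,188 inserts

Each unit contributes €451.88 − €311.42 = €140.46.
Break-even volume = fixed costs ÷ CM per unit = €11,684,500 ÷ €140.46 = 83,187.38, so 83,188 inserts.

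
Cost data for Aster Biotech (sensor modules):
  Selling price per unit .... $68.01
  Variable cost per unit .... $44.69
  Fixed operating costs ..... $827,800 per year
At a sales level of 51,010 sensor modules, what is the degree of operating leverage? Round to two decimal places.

3.29

Contribution at this volume is 51,010 × $23.32 = $1,189,553.20.
Subtracting fixed costs: EBIT = $1,189,553.20 − $827,800 = $361,753.20.
Degree of operating leverage = $1,189,553.20 / $361,753.20 = 3.2883.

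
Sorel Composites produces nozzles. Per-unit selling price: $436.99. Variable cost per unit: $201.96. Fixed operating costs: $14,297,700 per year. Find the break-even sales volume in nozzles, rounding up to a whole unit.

60,834 nozzles

Contribution margin per unit = $436.99 − $201.96 = $235.03.
Units to break even: $14,297,700 ÷ $235.03 = 60,833.51, rounded up to 60,834.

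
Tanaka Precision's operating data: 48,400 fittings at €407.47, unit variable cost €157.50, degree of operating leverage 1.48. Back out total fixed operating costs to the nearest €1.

Total contribution margin = 48,400 × €249.97 = €12,098,548.00.
DOL = contribution / EBIT, so EBIT = €12,098,548.00 / 1.48 = €8,174,694.59.
And FC = contribution − EBIT = €12,098,548.00 − €8,174,694.59 = €3,923,853.

€3,923,853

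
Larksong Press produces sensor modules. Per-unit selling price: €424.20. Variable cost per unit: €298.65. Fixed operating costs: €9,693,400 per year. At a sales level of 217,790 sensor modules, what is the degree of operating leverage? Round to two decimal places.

1.55

Total contribution margin = 217,790 × €125.55 = €27,343,534.50.
Operating income = contribution − fixed costs = €27,343,534.50 − €9,693,400 = €17,650,134.50.
Degree of operating leverage = €27,343,534.50 / €17,650,134.50 = 1.5492.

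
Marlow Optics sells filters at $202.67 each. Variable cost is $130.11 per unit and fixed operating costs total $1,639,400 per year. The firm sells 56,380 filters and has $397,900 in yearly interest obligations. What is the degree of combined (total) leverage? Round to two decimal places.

Contribution at this volume is 56,380 × $72.56 = $4,090,932.80.
Subtracting fixed costs: EBIT = $4,090,932.80 − $1,639,400 = $2,451,532.80. Interest = $397,900.00.
DOL = $4,090,932.80 ÷ $2,451,532.80 = 1.6687; DFL = $2,451,532.80 ÷ $2,053,632.80 = 1.1938.
Combined leverage = 1.6687 × 1.1938 = 1.9921.

1.99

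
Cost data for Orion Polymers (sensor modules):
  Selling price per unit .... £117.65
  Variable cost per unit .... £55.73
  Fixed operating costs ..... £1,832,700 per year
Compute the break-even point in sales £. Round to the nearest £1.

CM per unit = £117.65 − £55.73 = £61.92; CM ratio = £61.92 / £117.65 = 0.5263.
Break-even revenue = fixed costs × price ÷ CM = £1,832,700 × £117.65 ÷ £61.92 = £3,482,189.

£3,482,189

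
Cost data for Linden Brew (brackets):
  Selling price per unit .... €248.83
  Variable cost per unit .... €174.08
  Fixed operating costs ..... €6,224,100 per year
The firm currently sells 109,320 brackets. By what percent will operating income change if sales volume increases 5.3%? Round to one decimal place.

Contribution at this volume is 109,320 × €74.75 = €8,171,670.00.
EBIT = €8,171,670.00 − €6,224,100 = €1,947,570.00.
Degree of operating leverage = €8,171,670.00 / €1,947,570.00 = 4.1958.
%ΔEBIT = DOL × %ΔSales = 4.1958 × +5.3% = +22.2%.

+22.2%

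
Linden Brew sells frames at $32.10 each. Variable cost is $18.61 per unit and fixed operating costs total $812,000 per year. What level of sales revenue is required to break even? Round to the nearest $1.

CM per unit = $32.10 − $18.61 = $13.49; CM ratio = $13.49 / $32.10 = 0.4202.
Break-even sales = FC ÷ CM ratio = $812,000 × $32.10 / $13.49 = $1,932,187.

$1,932,187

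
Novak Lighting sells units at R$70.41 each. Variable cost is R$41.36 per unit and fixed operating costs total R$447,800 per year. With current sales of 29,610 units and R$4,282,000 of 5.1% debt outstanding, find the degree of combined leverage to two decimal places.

4.43

Contribution at this volume is 29,610 × R$29.05 = R$860,170.50.
Operating income = contribution − fixed costs = R$860,170.50 − R$447,800 = R$412,370.50. Interest = R$218,382.00.
DOL = R$860,170.50 ÷ R$412,370.50 = 2.0859; DFL = R$412,370.50 ÷ R$193,988.50 = 2.1257.
DCL = DOL × DFL = 2.0859 × 2.1257 = 4.4340.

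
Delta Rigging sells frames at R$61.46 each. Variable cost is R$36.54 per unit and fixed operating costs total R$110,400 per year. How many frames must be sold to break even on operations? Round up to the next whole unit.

Contribution margin per unit = R$61.46 − R$36.54 = R$24.92.
Break-even volume = fixed costs ÷ CM per unit = R$110,400 ÷ R$24.92 = 4,430.18, so 4,431 frames.

4,431 frames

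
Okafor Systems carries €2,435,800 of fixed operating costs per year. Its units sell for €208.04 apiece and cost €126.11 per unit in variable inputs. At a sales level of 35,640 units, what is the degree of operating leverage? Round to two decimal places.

6.03

At 35,640 units, contribution = 35,640 × €81.93 = €2,919,985.20.
Subtracting fixed costs: EBIT = €2,919,985.20 − €2,435,800 = €484,185.20.
So DOL = total CM / EBIT = €2,919,985.20 / €484,185.20 = 6.0307.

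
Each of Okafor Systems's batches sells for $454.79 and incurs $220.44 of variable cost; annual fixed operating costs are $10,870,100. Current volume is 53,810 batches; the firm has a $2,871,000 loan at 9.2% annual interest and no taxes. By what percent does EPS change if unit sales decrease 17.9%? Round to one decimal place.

Contribution at this volume is 53,810 × $234.35 = $12,610,373.50.
Subtracting fixed costs: EBIT = $12,610,373.50 − $10,870,100 = $1,740,273.50.
Interest = $264,132.00, so EBIT − I = $1,476,141.50.
Degree of combined leverage = contribution ÷ (EBIT − I) = $12,610,373.50 ÷ $1,476,141.50 = 8.5428.
EPS therefore changes by 8.5428 × (-17.9%) = -152.9%.

-152.9%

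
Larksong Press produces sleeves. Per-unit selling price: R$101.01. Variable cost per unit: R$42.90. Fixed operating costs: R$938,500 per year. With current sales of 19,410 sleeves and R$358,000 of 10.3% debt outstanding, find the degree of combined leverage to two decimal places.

7.39

Total contribution margin = 19,410 × R$58.11 = R$1,127,915.10.
EBIT = R$1,127,915.10 − R$938,500 = R$189,415.10. Interest = R$36,874.00, so EBIT − I = R$152,541.10.
DCL = contribution ÷ (EBIT − I) = R$1,127,915.10 ÷ R$152,541.10 = 7.3942.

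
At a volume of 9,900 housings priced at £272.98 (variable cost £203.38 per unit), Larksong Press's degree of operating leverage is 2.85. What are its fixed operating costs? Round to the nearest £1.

£447,272

Total contribution margin = 9,900 × £69.60 = £689,040.00.
DOL = contribution / EBIT, so EBIT = £689,040.00 / 2.85 = £241,768.42.
Fixed costs = CM − EBIT = £689,040.00 − £241,768.42 = £447,272.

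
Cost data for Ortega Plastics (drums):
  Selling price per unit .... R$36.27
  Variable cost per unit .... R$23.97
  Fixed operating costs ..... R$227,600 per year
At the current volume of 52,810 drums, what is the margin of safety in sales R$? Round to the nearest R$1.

R$1,244,276

Each unit contributes R$36.27 − R$23.97 = R$12.30. Break-even units = R$227,600 ÷ R$12.30 = 18,504.07; break-even revenue = 18,504.07 × R$36.27 = R$671,142.44.
Current sales = 52,810 × R$36.27 = R$1,915,418.70.
Margin of safety = R$1,915,418.70 − R$671,142.44 = R$1,244,276.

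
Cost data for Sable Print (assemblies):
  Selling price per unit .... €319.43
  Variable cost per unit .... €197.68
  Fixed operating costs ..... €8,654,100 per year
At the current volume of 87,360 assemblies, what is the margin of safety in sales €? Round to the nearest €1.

€5,200,032

Each unit contributes €319.43 − €197.68 = €121.75. Break-even units = €8,654,100 ÷ €121.75 = 71,080.90; break-even revenue = 71,080.90 × €319.43 = €22,705,373.00.
Current sales = 87,360 × €319.43 = €27,905,404.80.
Margin of safety = €27,905,404.80 − €22,705,373.00 = €5,200,032.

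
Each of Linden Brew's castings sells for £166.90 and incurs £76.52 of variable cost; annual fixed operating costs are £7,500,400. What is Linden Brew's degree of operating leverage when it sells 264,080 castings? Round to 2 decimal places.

Total contribution margin = 264,080 × £90.38 = £23,867,550.40.
Operating income = contribution − fixed costs = £23,867,550.40 − £7,500,400 = £16,367,150.40.
DOL = contribution ÷ EBIT = £23,867,550.40 ÷ £16,367,150.40 = 1.4583.

1.46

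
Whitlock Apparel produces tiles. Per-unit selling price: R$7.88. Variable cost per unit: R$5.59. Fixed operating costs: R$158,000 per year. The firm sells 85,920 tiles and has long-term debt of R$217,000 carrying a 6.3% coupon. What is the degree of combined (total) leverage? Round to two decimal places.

At 85,920 units, contribution = 85,920 × R$2.29 = R$196,756.80.
Subtracting fixed costs: EBIT = R$196,756.80 − R$158,000 = R$38,756.80. Interest = R$13,671.00.
DOL = R$196,756.80 ÷ R$38,756.80 = 5.0767; DFL = R$38,756.80 ÷ R$25,085.80 = 1.5450.
DCL = DOL × DFL = 5.0767 × 1.5450 = 7.8435.

7.84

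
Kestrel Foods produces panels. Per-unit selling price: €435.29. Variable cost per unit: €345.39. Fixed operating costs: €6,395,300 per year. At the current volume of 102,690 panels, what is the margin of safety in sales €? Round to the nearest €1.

€13,734,300

Unit CM = price − variable cost = €435.29 − €345.39 = €89.90. Break-even units = €6,395,300 ÷ €89.90 = 71,137.93; break-even revenue = 71,137.93 × €435.29 = €30,965,630.00.
Current sales = 102,690 × €435.29 = €44,699,930.10.
Margin of safety = €44,699,930.10 − €30,965,630.00 = €13,734,300.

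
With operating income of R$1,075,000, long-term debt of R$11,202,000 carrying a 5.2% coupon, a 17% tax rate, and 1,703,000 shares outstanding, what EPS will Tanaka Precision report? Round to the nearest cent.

Pre-tax income = R$1,075,000 − R$582,504.00 = R$492,496.00.
After tax at 17%: net income = R$492,496.00 × 0.83 = R$408,771.68.
Per share: R$408,771.68 / 1,703,000 shares = R$0.24.

R$0.24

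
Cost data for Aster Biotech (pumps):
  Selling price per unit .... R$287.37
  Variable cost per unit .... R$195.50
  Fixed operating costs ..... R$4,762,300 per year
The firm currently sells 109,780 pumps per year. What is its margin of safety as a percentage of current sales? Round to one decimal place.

52.8%

Contribution margin per unit = R$287.37 − R$195.50 = R$91.87. Break-even units = R$4,762,300 ÷ R$91.87 = 51,837.38; break-even revenue = 51,837.38 × R$287.37 = R$14,896,507.58.
Actual sales revenue = 109,780 × R$287.37 = R$31,547,478.60.
Margin of safety = (R$31,547,478.60 − R$14,896,507.58) ÷ R$31,547,478.60 = 52.8%.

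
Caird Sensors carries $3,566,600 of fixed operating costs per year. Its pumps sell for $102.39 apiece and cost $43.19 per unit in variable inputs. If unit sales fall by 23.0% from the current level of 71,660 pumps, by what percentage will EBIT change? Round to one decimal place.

-144.4%

At 71,660 units, contribution = 71,660 × $59.20 = $4,242,272.00.
Operating income = contribution − fixed costs = $4,242,272.00 − $3,566,600 = $675,672.00.
Degree of operating leverage = $4,242,272.00 / $675,672.00 = 6.2786.
%ΔEBIT = DOL × %ΔSales = 6.2786 × -23.0% = -144.4%.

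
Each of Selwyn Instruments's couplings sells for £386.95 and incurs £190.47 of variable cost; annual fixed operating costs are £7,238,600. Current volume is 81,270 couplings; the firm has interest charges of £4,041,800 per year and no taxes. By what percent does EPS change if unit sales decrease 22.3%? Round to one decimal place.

-76.0%

Total contribution margin = 81,270 × £196.48 = £15,967,929.60.
Operating income = contribution − fixed costs = £15,967,929.60 − £7,238,600 = £8,729,329.60.
Interest = £4,041,800.00, so EBIT − I = £4,687,529.60.
Degree of combined leverage = contribution ÷ (EBIT − I) = £15,967,929.60 ÷ £4,687,529.60 = 3.4065.
EPS therefore changes by 3.4065 × (-22.3%) = -76.0%.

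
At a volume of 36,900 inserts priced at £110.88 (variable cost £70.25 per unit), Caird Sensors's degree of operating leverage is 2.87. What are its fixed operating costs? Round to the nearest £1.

At 36,900 units, contribution = 36,900 × £40.63 = £1,499,247.00.
DOL = contribution / EBIT, so EBIT = £1,499,247.00 / 2.87 = £522,385.71.
And FC = contribution − EBIT = £1,499,247.00 − £522,385.71 = £976,861.

£976,861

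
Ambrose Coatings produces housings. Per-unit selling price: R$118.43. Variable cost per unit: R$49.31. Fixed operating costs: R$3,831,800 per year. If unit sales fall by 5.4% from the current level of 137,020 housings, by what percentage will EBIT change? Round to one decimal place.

At 137,020 units, contribution = 137,020 × R$69.12 = R$9,470,822.40.
Operating income = contribution − fixed costs = R$9,470,822.40 − R$3,831,800 = R$5,639,022.40.
Degree of operating leverage = R$9,470,822.40 / R$5,639,022.40 = 1.6795.
%ΔEBIT = DOL × %ΔSales = 1.6795 × -5.4% = -9.1%.

-9.1%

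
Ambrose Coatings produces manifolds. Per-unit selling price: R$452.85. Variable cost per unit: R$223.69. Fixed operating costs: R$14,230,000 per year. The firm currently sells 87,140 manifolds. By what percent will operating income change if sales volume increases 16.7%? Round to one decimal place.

+58.1%

Contribution at this volume is 87,140 × R$229.16 = R$19,969,002.40.
EBIT = R$19,969,002.40 − R$14,230,000 = R$5,739,002.40.
So DOL = total CM / EBIT = R$19,969,002.40 / R$5,739,002.40 = 3.4795.
So EBIT moves 3.4795 × (+16.7%) = +58.1%.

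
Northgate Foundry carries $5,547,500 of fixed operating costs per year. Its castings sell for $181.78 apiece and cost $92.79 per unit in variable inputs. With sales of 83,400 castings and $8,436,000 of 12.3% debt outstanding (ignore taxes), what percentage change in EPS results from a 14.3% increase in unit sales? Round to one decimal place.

+126.9%

At 83,400 units, contribution = 83,400 × $88.99 = $7,421,766.00.
Subtracting fixed costs: EBIT = $7,421,766.00 − $5,547,500 = $1,874,266.00.
Interest = $1,037,628.00, so EBIT − I = $836,638.00.
DCL = total CM / (EBIT − I) = $7,421,766.00 / $836,638.00 = 8.8709.
EPS therefore changes by 8.8709 × (+14.3%) = +126.9%.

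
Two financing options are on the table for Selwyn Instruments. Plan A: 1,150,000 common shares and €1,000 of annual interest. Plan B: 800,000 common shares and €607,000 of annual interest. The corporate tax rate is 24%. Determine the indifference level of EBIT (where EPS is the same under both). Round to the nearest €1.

€1,992,143

Set EPS_A = EPS_B: (EBIT − €1,000)(1 − 0.24) ÷ 1,150,000 = (EBIT − €607,000)(1 − 0.24) ÷ 800,000.
The (1 − t) factor cancels: (EBIT − 1,000) × 800,000 = (EBIT − 607,000) × 1,150,000.
Solving, EBIT = (607,000·1,150,000 − 1,000·800,000) / (1,150,000 − 800,000) = 697,250,000,000 / 350,000 = 1,992,142.86.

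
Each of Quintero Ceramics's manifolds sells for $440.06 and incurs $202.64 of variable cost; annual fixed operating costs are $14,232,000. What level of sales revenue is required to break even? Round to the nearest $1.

Contribution margin per unit = $440.06 − $202.64 = $237.42, a CM ratio of $237.42 ÷ $440.06 = 0.5395.
Break-even revenue = fixed costs × price ÷ CM = $14,232,000 × $440.06 ÷ $237.42 = $26,379,134.

$26,379,134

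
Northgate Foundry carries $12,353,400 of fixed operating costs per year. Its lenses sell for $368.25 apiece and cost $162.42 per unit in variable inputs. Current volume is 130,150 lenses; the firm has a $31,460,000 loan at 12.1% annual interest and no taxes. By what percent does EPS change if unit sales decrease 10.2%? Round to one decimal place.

Total contribution margin = 130,150 × $205.83 = $26,788,774.50.
Subtracting fixed costs: EBIT = $26,788,774.50 − $12,353,400 = $14,435,374.50.
After interest of $3,806,660.00, pre-tax earnings = $10,628,714.50.
Degree of combined leverage = contribution ÷ (EBIT − I) = $26,788,774.50 ÷ $10,628,714.50 = 2.5204.
%ΔEPS = DCL × %ΔSales = 2.5204 × -10.2% = -25.7%.

-25.7%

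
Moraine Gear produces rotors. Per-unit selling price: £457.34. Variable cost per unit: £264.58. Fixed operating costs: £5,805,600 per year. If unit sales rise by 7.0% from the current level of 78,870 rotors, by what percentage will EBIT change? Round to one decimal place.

Contribution at this volume is 78,870 × £192.76 = £15,202,981.20.
Operating income = contribution − fixed costs = £15,202,981.20 − £5,805,600 = £9,397,381.20.
So DOL = total CM / EBIT = £15,202,981.20 / £9,397,381.20 = 1.6178.
Operating income changes by 1.6178 × +7.0% = +11.3%.

+11.3%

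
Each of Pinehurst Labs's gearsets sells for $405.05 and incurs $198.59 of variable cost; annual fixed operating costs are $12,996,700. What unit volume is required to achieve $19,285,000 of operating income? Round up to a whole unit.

156,359 gearsets

Unit CM = price − variable cost = $405.05 − $198.59 = $206.46.
Required volume = (fixed costs + target profit) ÷ CM = ($12,996,700 + $19,285,000) ÷ $206.46 = 156,358.13, so 156,359 gearsets.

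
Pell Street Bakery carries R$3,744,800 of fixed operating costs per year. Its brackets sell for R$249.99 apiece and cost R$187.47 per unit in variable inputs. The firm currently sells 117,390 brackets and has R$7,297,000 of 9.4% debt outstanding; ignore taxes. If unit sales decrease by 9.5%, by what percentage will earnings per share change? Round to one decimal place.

Contribution at this volume is 117,390 × R$62.52 = R$7,339,222.80.
EBIT = R$7,339,222.80 − R$3,744,800 = R$3,594,422.80.
After interest of R$685,918.00, pre-tax earnings = R$2,908,504.80.
DCL = total CM / (EBIT − I) = R$7,339,222.80 / R$2,908,504.80 = 2.5234.
EPS therefore changes by 2.5234 × (-9.5%) = -24.0%.

-24.0%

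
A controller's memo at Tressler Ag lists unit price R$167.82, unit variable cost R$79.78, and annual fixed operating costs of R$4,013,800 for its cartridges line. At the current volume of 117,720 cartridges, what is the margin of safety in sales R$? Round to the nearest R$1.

R$12,104,749

Contribution margin per unit = R$167.82 − R$79.78 = R$88.04. Break-even units = R$4,013,800 ÷ R$88.04 = 45,590.64; break-even revenue = 45,590.64 × R$167.82 = R$7,651,021.31.
Current sales = 117,720 × R$167.82 = R$19,755,770.40.
Margin of safety = R$19,755,770.40 − R$7,651,021.31 = R$12,104,749.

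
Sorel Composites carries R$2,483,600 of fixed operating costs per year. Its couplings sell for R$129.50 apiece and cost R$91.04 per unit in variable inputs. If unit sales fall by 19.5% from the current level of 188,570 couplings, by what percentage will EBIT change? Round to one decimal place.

-29.7%

At 188,570 units, contribution = 188,570 × R$38.46 = R$7,252,402.20.
EBIT = R$7,252,402.20 − R$2,483,600 = R$4,768,802.20.
DOL = contribution ÷ EBIT = R$7,252,402.20 ÷ R$4,768,802.20 = 1.5208.
%ΔEBIT = DOL × %ΔSales = 1.5208 × -19.5% = -29.7%.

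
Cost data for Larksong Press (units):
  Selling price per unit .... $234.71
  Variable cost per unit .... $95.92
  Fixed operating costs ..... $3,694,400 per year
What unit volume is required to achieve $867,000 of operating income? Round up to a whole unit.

Each unit contributes $234.71 − $95.92 = $138.79.
Need Q such that Q × $138.79 − $3,694,400 = $867,000, i.e. Q = $4,561,400 / $138.79 = 32,865.48 → 32,866.

32,866 units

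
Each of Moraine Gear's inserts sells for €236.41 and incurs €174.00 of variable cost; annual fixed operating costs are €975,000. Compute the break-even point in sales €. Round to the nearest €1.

Contribution margin per unit = €236.41 − €174.00 = €62.41, a CM ratio of €62.41 ÷ €236.41 = 0.2640.
Break-even sales = FC ÷ CM ratio = €975,000 × €236.41 / €62.41 = €3,693,314.

€3,693,314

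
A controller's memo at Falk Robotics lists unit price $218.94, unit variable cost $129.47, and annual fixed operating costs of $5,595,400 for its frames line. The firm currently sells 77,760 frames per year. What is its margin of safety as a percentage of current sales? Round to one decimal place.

19.6%

Unit CM = price − variable cost = $218.94 − $129.47 = $89.47. Break-even units = $5,595,400 ÷ $89.47 = 62,539.40; break-even revenue = 62,539.40 × $218.94 = $13,692,375.95.
Current sales = 77,760 × $218.94 = $17,024,774.40.
Margin of safety = ($17,024,774.40 − $13,692,375.95) ÷ $17,024,774.40 = 19.6%.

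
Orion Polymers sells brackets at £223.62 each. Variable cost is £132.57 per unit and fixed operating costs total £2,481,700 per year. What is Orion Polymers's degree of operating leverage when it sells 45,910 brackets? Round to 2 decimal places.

2.46

Total contribution margin = 45,910 × £91.05 = £4,180,105.50.
Operating income = contribution − fixed costs = £4,180,105.50 − £2,481,700 = £1,698,405.50.
So DOL = total CM / EBIT = £4,180,105.50 / £1,698,405.50 = 2.4612.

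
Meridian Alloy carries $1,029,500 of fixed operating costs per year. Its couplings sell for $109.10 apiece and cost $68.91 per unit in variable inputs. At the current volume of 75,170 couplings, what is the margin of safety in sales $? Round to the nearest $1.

$5,406,361

Each unit contributes $109.10 − $68.91 = $40.19. Break-even units = $1,029,500 ÷ $40.19 = 25,615.82; break-even revenue = 25,615.82 × $109.10 = $2,794,686.49.
Actual sales revenue = 75,170 × $109.10 = $8,201,047.00.
Margin of safety = $8,201,047.00 − $2,794,686.49 = $5,406,361.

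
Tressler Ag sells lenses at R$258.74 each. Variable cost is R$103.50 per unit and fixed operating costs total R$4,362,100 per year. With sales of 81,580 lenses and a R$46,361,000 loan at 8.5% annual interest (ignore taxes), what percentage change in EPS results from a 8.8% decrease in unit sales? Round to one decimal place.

Contribution at this volume is 81,580 × R$155.24 = R$12,664,479.20.
EBIT = R$12,664,479.20 − R$4,362,100 = R$8,302,379.20.
Interest = R$3,940,685.00, so EBIT − I = R$4,361,694.20.
Degree of combined leverage = contribution ÷ (EBIT − I) = R$12,664,479.20 ÷ R$4,361,694.20 = 2.9036.
%ΔEPS = DCL × %ΔSales = 2.9036 × -8.8% = -25.6%.

-25.6%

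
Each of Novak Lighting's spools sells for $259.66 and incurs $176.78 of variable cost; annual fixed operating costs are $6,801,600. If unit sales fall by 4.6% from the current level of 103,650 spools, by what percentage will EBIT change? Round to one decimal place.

At 103,650 units, contribution = 103,650 × $82.88 = $8,590,512.00.
Subtracting fixed costs: EBIT = $8,590,512.00 − $6,801,600 = $1,788,912.00.
Degree of operating leverage = $8,590,512.00 / $1,788,912.00 = 4.8021.
Operating income changes by 4.8021 × -4.6% = -22.1%.

-22.1%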